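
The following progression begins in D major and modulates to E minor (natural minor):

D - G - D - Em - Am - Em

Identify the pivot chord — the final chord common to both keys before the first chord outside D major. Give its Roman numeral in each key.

Em — ii in D major, i in E minor

Chords diatonic to D major: D, Em, F#m, G, A, Bm, C#dim.
Reading the progression, the first chord not in that set is Am, so the modulation leaves D major there.
The chord immediately before Am is Em, which is diatonic to both keys: ii in D major and i in E minor.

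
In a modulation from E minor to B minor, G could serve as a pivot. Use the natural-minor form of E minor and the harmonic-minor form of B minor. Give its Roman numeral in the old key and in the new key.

III in E minor; VI in B minor

The scale of E minor (natural minor) is E F# G A B C D; G is degree 3, and the triad built there (G-B-D) is major, so it is III.
The scale of B minor (harmonic minor) is B C# D E F# G A#; G is degree 6, and the triad built there (G-B-D) is major, so it is VI.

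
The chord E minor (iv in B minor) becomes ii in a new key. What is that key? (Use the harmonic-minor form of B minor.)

D major

The numeral ii denotes a minor triad on scale degree 2. With E on degree 2, the tonic of the new key is D.
Degree 2 carries a minor triad in major keys, so the destination is D major.
Check: the diatonic triads of D major are D (I), Em (ii), F♯m (iii), G (IV), A (V), Bm (vi), C♯dim (vii°) — E minor is indeed ii.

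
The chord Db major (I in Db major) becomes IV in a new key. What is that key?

The numeral IV denotes a major triad on scale degree 4. With Db on degree 4, the tonic of the new key is Ab.
Degree 4 carries a major triad in major keys, so the destination is Ab major.
Check: the diatonic triads of Ab major are Ab (I), Bbm (ii), Cm (iii), Db (IV), Eb (V), Fm (vi), Gdim (vii°) — Db major is indeed IV.

Ab major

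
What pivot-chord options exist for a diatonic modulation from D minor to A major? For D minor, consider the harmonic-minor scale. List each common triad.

A

Triads in D minor (harmonic minor): Dm (i), Edim (ii°), Faug (III+), Gm (iv), A (V), B♭ (VI), C♯dim (vii°).
Triads in A major: A (I), Bm (ii), C♯m (iii), D (IV), E (V), F♯m (vi), G♯dim (vii°).
Shared triads with their functions: A (V in D minor, I in A major).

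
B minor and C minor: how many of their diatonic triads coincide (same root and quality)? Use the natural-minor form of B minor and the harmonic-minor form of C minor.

1

Diatonic triads of B minor (natural minor): Bm (i), C♯dim (ii°), D (III), Em (iv), F♯m (v), G (VI), A (VII).
Diatonic triads of C minor (harmonic minor): Cm (i), Ddim (ii°), E♭aug (III+), Fm (iv), G (V), A♭ (VI), Bdim (vii°).
Matching root and quality in both lists: G.
That gives 1 common triad.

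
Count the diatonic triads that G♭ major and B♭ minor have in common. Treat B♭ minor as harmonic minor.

Diatonic triads of G♭ major: G♭ major (I), A♭ minor (ii), B♭ minor (iii), C♭ major (IV), D♭ major (V), E♭ minor (vi), F diminished (vii°).
Diatonic triads of B♭ minor (harmonic minor): B♭ minor (i), C diminished (ii°), D♭ augmented (III+), E♭ minor (iv), F major (V), G♭ major (VI), A diminished (vii°).
Matching root and quality in both lists: G♭ major, B♭ minor, E♭ minor.
That gives 3 common triads.

3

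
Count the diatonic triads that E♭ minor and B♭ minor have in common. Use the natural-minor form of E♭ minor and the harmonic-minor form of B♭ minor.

Diatonic triads of E♭ minor (natural minor): E♭ minor (i), F diminished (ii°), G♭ major (III), A♭ minor (iv), B♭ minor (v), C♭ major (VI), D♭ major (VII).
Diatonic triads of B♭ minor (harmonic minor): B♭ minor (i), C diminished (ii°), D♭ augmented (III+), E♭ minor (iv), F major (V), G♭ major (VI), A diminished (vii°).
Matching root and quality in both lists: E♭ minor, G♭ major, B♭ minor.
That gives 3 common triads.

3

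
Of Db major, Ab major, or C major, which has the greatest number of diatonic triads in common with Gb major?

Triads of Gb major: Gb major (I), Ab minor (ii), Bb minor (iii), Cb major (IV), Db major (V), Eb minor (vi), F diminished (vii°).
Db major shares 4: Gb, Bbm, Db, Ebm.
Ab major shares 2: Bbm, Db.
C major shares 0: none.
The most common triads (4) are shared with Db major.

Db major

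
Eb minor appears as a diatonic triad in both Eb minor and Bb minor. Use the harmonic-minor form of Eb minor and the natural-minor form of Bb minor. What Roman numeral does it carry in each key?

i in Eb minor; iv in Bb minor

The scale of Eb minor (harmonic minor) is Eb F Gb Ab Bb Cb D; Eb is degree 1, and the triad built there (Eb-Gb-Bb) is minor, so it is i.
The scale of Bb minor (natural minor) is Bb C Db Eb F Gb Ab; Eb is degree 4, and the triad built there (Eb-Gb-Bb) is minor, so it is iv.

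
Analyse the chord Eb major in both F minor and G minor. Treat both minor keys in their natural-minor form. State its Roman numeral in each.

VII in F minor; VI in G minor

The scale of F minor (natural minor) is F G Ab Bb C Db Eb; Eb is degree 7, and the triad built there (Eb-G-Bb) is major, so it is VII.
The scale of G minor (natural minor) is G A Bb C D Eb F; Eb is degree 6, and the triad built there (Eb-G-Bb) is major, so it is VI.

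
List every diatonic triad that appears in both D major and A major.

D, F#m, A, Bm

Triads in D major: D (I), Em (ii), F#m (iii), G (IV), A (V), Bm (vi), C#dim (vii°).
Triads in A major: A (I), Bm (ii), C#m (iii), D (IV), E (V), F#m (vi), G#dim (vii°).
Shared triads with their functions: D (I in D major, IV in A major); F#m (iii in D major, vi in A major); A (V in D major, I in A major); Bm (vi in D major, ii in A major).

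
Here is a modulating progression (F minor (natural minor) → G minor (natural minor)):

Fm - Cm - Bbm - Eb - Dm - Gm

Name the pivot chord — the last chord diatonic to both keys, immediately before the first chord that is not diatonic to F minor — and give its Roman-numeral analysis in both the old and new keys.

Eb — VII in F minor, VI in G minor

Chords diatonic to F minor: Fm, Gdim, Ab, Bbm, Cm, Db, Eb.
Reading the progression, the first chord not in that set is Dm, so the modulation leaves F minor there.
The chord immediately before Dm is Eb, which is diatonic to both keys: VII in F minor and VI in G minor.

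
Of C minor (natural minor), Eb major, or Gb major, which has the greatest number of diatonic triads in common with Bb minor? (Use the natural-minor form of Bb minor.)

Gb major

Triads of Bb minor (natural minor): Bbm (i), Cdim (ii°), Db (III), Ebm (iv), Fm (v), Gb (VI), Ab (VII).
C minor (natural minor) shares 2: Fm, Ab.
Eb major shares 2: Fm, Ab.
Gb major shares 4: Bbm, Db, Ebm, Gb.
The most common triads (4) are shared with Gb major.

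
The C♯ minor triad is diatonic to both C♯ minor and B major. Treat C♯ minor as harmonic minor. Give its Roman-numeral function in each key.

The scale of C♯ minor (harmonic minor) is C♯ D♯ E F♯ G♯ A B♯; C♯ is degree 1, and the triad built there (C♯-E-G♯) is minor, so it is i.
The scale of B major is B C♯ D♯ E F♯ G♯ A♯; C♯ is degree 2, and the triad built there (C♯-E-G♯) is minor, so it is ii.

i in C♯ minor; ii in B major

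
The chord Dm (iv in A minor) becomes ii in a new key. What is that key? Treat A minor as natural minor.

C major

The numeral ii denotes a minor triad on scale degree 2. With D on degree 2, the tonic of the new key is C.
Degree 2 carries a minor triad in major keys, so the destination is C major.
Check: the diatonic triads of C major are C (I), Dm (ii), Em (iii), F (IV), G (V), Am (vi), Bdim (vii°) — Dm is indeed ii.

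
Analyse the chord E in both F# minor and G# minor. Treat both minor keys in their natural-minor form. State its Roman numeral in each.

VII in F# minor; VI in G# minor

The scale of F# minor (natural minor) is F# G# A B C# D E; E is degree 7, and the triad built there (E-G#-B) is major, so it is VII.
The scale of G# minor (natural minor) is G# A# B C# D# E F#; E is degree 6, and the triad built there (E-G#-B) is major, so it is VI.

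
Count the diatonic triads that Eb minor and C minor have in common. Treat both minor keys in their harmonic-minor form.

1

Diatonic triads of Eb minor (harmonic minor): Ebm (i), Fdim (ii°), Gbaug (III+), Abm (iv), Bb (V), Cb (VI), Ddim (vii°).
Diatonic triads of C minor (harmonic minor): Cm (i), Ddim (ii°), Ebaug (III+), Fm (iv), G (V), Ab (VI), Bdim (vii°).
Matching root and quality in both lists: Ddim.
That gives 1 common triad.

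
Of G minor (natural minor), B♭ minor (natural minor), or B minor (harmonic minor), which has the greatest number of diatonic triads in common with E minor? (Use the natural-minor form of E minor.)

Triads of E minor (natural minor): E minor (i), F♯ diminished (ii°), G major (III), A minor (iv), B minor (v), C major (VI), D major (VII).
G minor (natural minor) shares 0: none.
B♭ minor (natural minor) shares 0: none.
B minor (harmonic minor) shares 3: Em, G, Bm.
The most common triads (3) are shared with B minor.

B minor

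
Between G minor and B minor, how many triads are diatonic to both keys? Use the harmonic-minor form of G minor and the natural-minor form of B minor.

Diatonic triads of G minor (harmonic minor): G minor (i), A diminished (ii°), Bb augmented (III+), C minor (iv), D major (V), Eb major (VI), F# diminished (vii°).
Diatonic triads of B minor (natural minor): B minor (i), C# diminished (ii°), D major (III), E minor (iv), F# minor (v), G major (VI), A major (VII).
Matching root and quality in both lists: D major.
That gives 1 common triad.

1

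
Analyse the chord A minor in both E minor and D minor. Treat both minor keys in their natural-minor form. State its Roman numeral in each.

iv in E minor; v in D minor

The scale of E minor (natural minor) is E F# G A B C D; A is degree 4, and the triad built there (A-C-E) is minor, so it is iv.
The scale of D minor (natural minor) is D E F G A Bb C; A is degree 5, and the triad built there (A-C-E) is minor, so it is v.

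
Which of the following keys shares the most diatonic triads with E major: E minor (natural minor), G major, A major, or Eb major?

Triads of E major: E major (I), F# minor (ii), G# minor (iii), A major (IV), B major (V), C# minor (vi), D# diminished (vii°).
E minor (natural minor) shares 0: none.
G major shares 0: none.
A major shares 4: E, F#m, A, C#m.
Eb major shares 0: none.
The most common triads (4) are shared with A major.

A major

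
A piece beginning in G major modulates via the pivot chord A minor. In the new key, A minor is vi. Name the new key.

The numeral vi denotes a minor triad on scale degree 6. With A on degree 6, the tonic of the new key is C.
Degree 6 carries a minor triad in major keys, so the destination is C major.
Check: the diatonic triads of C major are C (I), Dm (ii), Em (iii), F (IV), G (V), Am (vi), Bdim (vii°) — A minor is indeed vi.

C major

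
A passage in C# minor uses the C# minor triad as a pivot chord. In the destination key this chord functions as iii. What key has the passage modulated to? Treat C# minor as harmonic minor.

The numeral iii denotes a minor triad on scale degree 3. With C# on degree 3, the tonic of the new key is A.
Degree 3 carries a minor triad in major keys, so the destination is A major.
Check: the diatonic triads of A major are A (I), Bm (ii), C#m (iii), D (IV), E (V), F#m (vi), G#dim (vii°) — C# minor is indeed iii.

A major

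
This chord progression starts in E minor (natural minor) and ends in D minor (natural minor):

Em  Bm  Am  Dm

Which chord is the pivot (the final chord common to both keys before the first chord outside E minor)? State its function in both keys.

Chords diatonic to E minor: Em, F♯dim, G, Am, Bm, C, D.
Reading the progression, the first chord not in that set is Dm, so the modulation leaves E minor there.
The chord immediately before Dm is Am, which is diatonic to both keys: iv in E minor and v in D minor.

Am — iv in E minor, v in D minor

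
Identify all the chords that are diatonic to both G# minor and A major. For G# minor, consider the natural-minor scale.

Triads in G# minor (natural minor): G#m (i), A#dim (ii°), B (III), C#m (iv), D#m (v), E (VI), F# (VII).
Triads in A major: A (I), Bm (ii), C#m (iii), D (IV), E (V), F#m (vi), G#dim (vii°).
Shared triads with their functions: C#m (iv in G# minor, iii in A major); E (VI in G# minor, V in A major).

C#m, E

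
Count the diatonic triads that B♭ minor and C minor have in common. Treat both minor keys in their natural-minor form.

2

Diatonic triads of B♭ minor (natural minor): B♭m (i), Cdim (ii°), D♭ (III), E♭m (iv), Fm (v), G♭ (VI), A♭ (VII).
Diatonic triads of C minor (natural minor): Cm (i), Ddim (ii°), E♭ (III), Fm (iv), Gm (v), A♭ (VI), B♭ (VII).
Matching root and quality in both lists: Fm, A♭.
That gives 2 common triads.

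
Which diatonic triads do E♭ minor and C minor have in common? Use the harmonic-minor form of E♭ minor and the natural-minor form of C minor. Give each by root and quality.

B♭, Ddim

Triads in E♭ minor (harmonic minor): E♭m (i), Fdim (ii°), G♭aug (III+), A♭m (iv), B♭ (V), C♭ (VI), Ddim (vii°).
Triads in C minor (natural minor): Cm (i), Ddim (ii°), E♭ (III), Fm (iv), Gm (v), A♭ (VI), B♭ (VII).
Shared triads with their functions: B♭ (V in E♭ minor, VII in C minor); Ddim (vii° in E♭ minor, ii° in C minor).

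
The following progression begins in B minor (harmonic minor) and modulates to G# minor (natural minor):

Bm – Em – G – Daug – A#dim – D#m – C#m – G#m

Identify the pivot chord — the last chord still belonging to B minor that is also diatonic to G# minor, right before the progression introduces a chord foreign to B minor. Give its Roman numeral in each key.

Chords diatonic to B minor: Bm, C#dim, Daug, Em, F#, G, A#dim.
Reading the progression, the first chord not in that set is D#m, so the modulation leaves B minor there.
The chord immediately before D#m is A#dim, which is diatonic to both keys: vii° in B minor and ii° in G# minor.

A#dim — vii° in B minor, ii° in G# minor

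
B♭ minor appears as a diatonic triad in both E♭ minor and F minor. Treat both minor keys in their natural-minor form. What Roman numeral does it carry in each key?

v in E♭ minor; iv in F minor

The scale of E♭ minor (natural minor) is E♭ F G♭ A♭ B♭ C♭ D♭; B♭ is degree 5, and the triad built there (B♭-D♭-F) is minor, so it is v.
The scale of F minor (natural minor) is F G A♭ B♭ C D♭ E♭; B♭ is degree 4, and the triad built there (B♭-D♭-F) is minor, so it is iv.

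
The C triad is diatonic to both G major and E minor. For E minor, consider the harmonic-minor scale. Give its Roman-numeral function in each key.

The scale of G major is G A B C D E F#; C is degree 4, and the triad built there (C-E-G) is major, so it is IV.
The scale of E minor (harmonic minor) is E F# G A B C D#; C is degree 6, and the triad built there (C-E-G) is major, so it is VI.

IV in G major; VI in E minor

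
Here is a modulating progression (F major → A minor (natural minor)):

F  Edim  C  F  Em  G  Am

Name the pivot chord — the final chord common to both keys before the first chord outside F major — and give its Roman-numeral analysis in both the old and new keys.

Chords diatonic to F major: F, Gm, Am, Bb, C, Dm, Edim.
Reading the progression, the first chord not in that set is Em, so the modulation leaves F major there.
The chord immediately before Em is F, which is diatonic to both keys: I in F major and VI in A minor.

F — I in F major, VI in A minor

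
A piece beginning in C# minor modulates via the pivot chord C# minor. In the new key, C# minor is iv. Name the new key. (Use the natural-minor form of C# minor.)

G# minor

The numeral iv denotes a minor triad on scale degree 4. With C# on degree 4, the tonic of the new key is G#.
Degree 4 carries a minor triad in minor keys, so the destination is G# minor.
Check: the diatonic triads of G# minor (natural minor) are G#m (i), A#dim (ii°), B (III), C#m (iv), D#m (v), E (VI), F# (VII) — C# minor is indeed iv.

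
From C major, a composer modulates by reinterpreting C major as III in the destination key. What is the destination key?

The numeral III denotes a major triad on scale degree 3. With C on degree 3, the tonic of the new key is A.
Degree 3 carries a major triad in natural-minor keys, so the destination is A minor.
Check: the diatonic triads of A minor (natural minor) are Am (i), Bdim (ii°), C (III), Dm (iv), Em (v), F (VI), G (VII) — C major is indeed III.

A minor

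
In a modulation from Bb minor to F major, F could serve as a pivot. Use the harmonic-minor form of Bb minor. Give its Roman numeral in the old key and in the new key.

V in Bb minor; I in F major

The scale of Bb minor (harmonic minor) is Bb C Db Eb F Gb A; F is degree 5, and the triad built there (F-A-C) is major, so it is V.
The scale of F major is F G A Bb C D E; F is degree 1, and the triad built there (F-A-C) is major, so it is I.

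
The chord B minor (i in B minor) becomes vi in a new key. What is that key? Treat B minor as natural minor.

The numeral vi denotes a minor triad on scale degree 6. With B on degree 6, the tonic of the new key is D.
Degree 6 carries a minor triad in major keys, so the destination is D major.
Check: the diatonic triads of D major are D (I), Em (ii), F#m (iii), G (IV), A (V), Bm (vi), C#dim (vii°) — B minor is indeed vi.

D major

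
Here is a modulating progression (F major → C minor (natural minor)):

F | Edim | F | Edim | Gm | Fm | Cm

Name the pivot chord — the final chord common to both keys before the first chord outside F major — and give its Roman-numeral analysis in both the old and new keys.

Chords diatonic to F major: F, Gm, Am, B♭, C, Dm, Edim.
Reading the progression, the first chord not in that set is Fm, so the modulation leaves F major there.
The chord immediately before Fm is Gm, which is diatonic to both keys: ii in F major and v in C minor.

Gm — ii in F major, v in C minor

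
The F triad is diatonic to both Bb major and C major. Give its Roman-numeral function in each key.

V in Bb major; IV in C major

The scale of Bb major is Bb C D Eb F G A; F is degree 5, and the triad built there (F-A-C) is major, so it is V.
The scale of C major is C D E F G A B; F is degree 4, and the triad built there (F-A-C) is major, so it is IV.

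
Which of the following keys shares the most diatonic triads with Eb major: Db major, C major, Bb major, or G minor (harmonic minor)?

Triads of Eb major: Eb major (I), F minor (ii), G minor (iii), Ab major (IV), Bb major (V), C minor (vi), D diminished (vii°).
Db major shares 2: Fm, Ab.
C major shares 0: none.
Bb major shares 4: Eb, Gm, Bb, Cm.
G minor (harmonic minor) shares 3: Eb, Gm, Cm.
The most common triads (4) are shared with Bb major.

Bb major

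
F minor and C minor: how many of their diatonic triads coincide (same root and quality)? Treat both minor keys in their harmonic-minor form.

1

Diatonic triads of F minor (harmonic minor): F minor (i), G diminished (ii°), Ab augmented (III+), Bb minor (iv), C major (V), Db major (VI), E diminished (vii°).
Diatonic triads of C minor (harmonic minor): C minor (i), D diminished (ii°), Eb augmented (III+), F minor (iv), G major (V), Ab major (VI), B diminished (vii°).
Matching root and quality in both lists: F minor.
That gives 1 common triad.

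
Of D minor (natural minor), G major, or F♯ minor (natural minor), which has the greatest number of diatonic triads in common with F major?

Triads of F major: F major (I), G minor (ii), A minor (iii), B♭ major (IV), C major (V), D minor (vi), E diminished (vii°).
D minor (natural minor) shares 7: F, Gm, Am, B♭, C, Dm, Edim.
G major shares 2: Am, C.
F♯ minor (natural minor) shares 0: none.
The most common triads (7) are shared with D minor.

D minor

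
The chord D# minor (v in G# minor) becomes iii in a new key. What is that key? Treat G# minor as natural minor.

The numeral iii denotes a minor triad on scale degree 3. With D# on degree 3, the tonic of the new key is B.
Degree 3 carries a minor triad in major keys, so the destination is B major.
Check: the diatonic triads of B major are B (I), C#m (ii), D#m (iii), E (IV), F# (V), G#m (vi), A#dim (vii°) — D# minor is indeed iii.

B major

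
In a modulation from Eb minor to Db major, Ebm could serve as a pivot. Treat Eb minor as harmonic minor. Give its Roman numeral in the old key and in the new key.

i in Eb minor; ii in Db major

The scale of Eb minor (harmonic minor) is Eb F Gb Ab Bb Cb D; Eb is degree 1, and the triad built there (Eb-Gb-Bb) is minor, so it is i.
The scale of Db major is Db Eb F Gb Ab Bb C; Eb is degree 2, and the triad built there (Eb-Gb-Bb) is minor, so it is ii.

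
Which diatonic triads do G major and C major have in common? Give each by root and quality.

Triads in G major: G (I), Am (ii), Bm (iii), C (IV), D (V), Em (vi), F#dim (vii°).
Triads in C major: C (I), Dm (ii), Em (iii), F (IV), G (V), Am (vi), Bdim (vii°).
Shared triads with their functions: G (I in G major, V in C major); Am (ii in G major, vi in C major); C (IV in G major, I in C major); Em (vi in G major, iii in C major).

G, Am, C, Em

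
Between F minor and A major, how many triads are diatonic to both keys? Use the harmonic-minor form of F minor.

0

Diatonic triads of F minor (harmonic minor): Fm (i), Gdim (ii°), Abaug (III+), Bbm (iv), C (V), Db (VI), Edim (vii°).
Diatonic triads of A major: A (I), Bm (ii), C#m (iii), D (IV), E (V), F#m (vi), G#dim (vii°).
No triad has the same root and quality in both keys.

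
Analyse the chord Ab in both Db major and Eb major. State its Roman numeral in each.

The scale of Db major is Db Eb F Gb Ab Bb C; Ab is degree 5, and the triad built there (Ab-C-Eb) is major, so it is V.
The scale of Eb major is Eb F G Ab Bb C D; Ab is degree 4, and the triad built there (Ab-C-Eb) is major, so it is IV.

V in Db major; IV in Eb major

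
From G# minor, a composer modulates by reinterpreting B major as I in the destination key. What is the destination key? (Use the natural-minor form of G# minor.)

B major

The numeral I denotes a major triad on scale degree 1. With B on degree 1, the tonic of the new key is B.
Degree 1 carries a major triad in major keys, so the destination is B major.
Check: the diatonic triads of B major are B (I), C#m (ii), D#m (iii), E (IV), F# (V), G#m (vi), A#dim (vii°) — B major is indeed I.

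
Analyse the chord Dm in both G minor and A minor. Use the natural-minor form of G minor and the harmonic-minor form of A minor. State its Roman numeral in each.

The scale of G minor (natural minor) is G A Bb C D Eb F; D is degree 5, and the triad built there (D-F-A) is minor, so it is v.
The scale of A minor (harmonic minor) is A B C D E F G#; D is degree 4, and the triad built there (D-F-A) is minor, so it is iv.

v in G minor; iv in A minor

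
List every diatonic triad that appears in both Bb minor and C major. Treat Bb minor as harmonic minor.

Triads in Bb minor (harmonic minor): Bb minor (i), C diminished (ii°), Db augmented (III+), Eb minor (iv), F major (V), Gb major (VI), A diminished (vii°).
Triads in C major: C major (I), D minor (ii), E minor (iii), F major (IV), G major (V), A minor (vi), B diminished (vii°).
Shared triads with their functions: F major (V in Bb minor, IV in C major).

F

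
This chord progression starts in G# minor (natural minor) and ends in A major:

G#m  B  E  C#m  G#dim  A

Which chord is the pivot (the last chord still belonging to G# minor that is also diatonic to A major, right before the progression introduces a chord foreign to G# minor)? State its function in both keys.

C#m — iv in G# minor, iii in A major

Chords diatonic to G# minor: G#m, A#dim, B, C#m, D#m, E, F#.
Reading the progression, the first chord not in that set is G#dim, so the modulation leaves G# minor there.
The chord immediately before G#dim is C#m, which is diatonic to both keys: iv in G# minor and iii in A major.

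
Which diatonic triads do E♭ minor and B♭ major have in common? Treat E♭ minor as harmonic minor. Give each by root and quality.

B♭

Triads in E♭ minor (harmonic minor): E♭ minor (i), F diminished (ii°), G♭ augmented (III+), A♭ minor (iv), B♭ major (V), C♭ major (VI), D diminished (vii°).
Triads in B♭ major: B♭ major (I), C minor (ii), D minor (iii), E♭ major (IV), F major (V), G minor (vi), A diminished (vii°).
Shared triads with their functions: B♭ major (V in E♭ minor, I in B♭ major).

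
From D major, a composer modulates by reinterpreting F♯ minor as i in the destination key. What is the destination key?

The numeral i denotes a minor triad on scale degree 1. With F♯ on degree 1, the tonic of the new key is F♯.
Degree 1 carries a minor triad in minor keys, so the destination is F♯ minor.
Check: the diatonic triads of F♯ minor (natural minor) are F♯m (i), G♯dim (ii°), A (III), Bm (iv), C♯m (v), D (VI), E (VII) — F♯ minor is indeed i.

F♯ minor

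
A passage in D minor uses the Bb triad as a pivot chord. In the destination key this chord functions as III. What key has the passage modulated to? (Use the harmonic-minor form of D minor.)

G minor

The numeral III denotes a major triad on scale degree 3. With Bb on degree 3, the tonic of the new key is G.
Degree 3 carries a major triad in natural-minor keys, so the destination is G minor.
Check: the diatonic triads of G minor (natural minor) are Gm (i), Adim (ii°), Bb (III), Cm (iv), Dm (v), Eb (VI), F (VII) — Bb is indeed III.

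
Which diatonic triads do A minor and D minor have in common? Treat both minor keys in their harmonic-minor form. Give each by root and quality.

Triads in A minor (harmonic minor): Am (i), Bdim (ii°), Caug (III+), Dm (iv), E (V), F (VI), G#dim (vii°).
Triads in D minor (harmonic minor): Dm (i), Edim (ii°), Faug (III+), Gm (iv), A (V), Bb (VI), C#dim (vii°).
Shared triads with their functions: Dm (iv in A minor, i in D minor).

Dm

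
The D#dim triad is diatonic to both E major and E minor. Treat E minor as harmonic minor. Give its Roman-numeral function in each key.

vii° in E major; vii° in E minor

The scale of E major is E F# G# A B C# D#; D# is degree 7, and the triad built there (D#-F#-A) is diminished, so it is vii°.
The scale of E minor (harmonic minor) is E F# G A B C D#; D# is degree 7, and the triad built there (D#-F#-A) is diminished, so it is vii°.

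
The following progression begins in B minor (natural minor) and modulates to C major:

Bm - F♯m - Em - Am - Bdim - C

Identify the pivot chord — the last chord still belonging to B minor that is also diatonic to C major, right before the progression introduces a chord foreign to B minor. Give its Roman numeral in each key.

Em — iv in B minor, iii in C major

Chords diatonic to B minor: Bm, C♯dim, D, Em, F♯m, G, A.
Reading the progression, the first chord not in that set is Am, so the modulation leaves B minor there.
The chord immediately before Am is Em, which is diatonic to both keys: iv in B minor and iii in C major.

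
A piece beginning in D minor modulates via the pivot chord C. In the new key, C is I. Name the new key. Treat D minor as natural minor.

C major

The numeral I denotes a major triad on scale degree 1. With C on degree 1, the tonic of the new key is C.
Degree 1 carries a major triad in major keys, so the destination is C major.
Check: the diatonic triads of C major are C (I), Dm (ii), Em (iii), F (IV), G (V), Am (vi), Bdim (vii°) — C is indeed I.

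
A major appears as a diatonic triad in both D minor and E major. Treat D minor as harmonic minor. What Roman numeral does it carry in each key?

The scale of D minor (harmonic minor) is D E F G A Bb C#; A is degree 5, and the triad built there (A-C#-E) is major, so it is V.
The scale of E major is E F# G# A B C# D#; A is degree 4, and the triad built there (A-C#-E) is major, so it is IV.

V in D minor; IV in E major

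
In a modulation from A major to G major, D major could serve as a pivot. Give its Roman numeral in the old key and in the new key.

The scale of A major is A B C# D E F# G#; D is degree 4, and the triad built there (D-F#-A) is major, so it is IV.
The scale of G major is G A B C D E F#; D is degree 5, and the triad built there (D-F#-A) is major, so it is V.

IV in A major; V in G major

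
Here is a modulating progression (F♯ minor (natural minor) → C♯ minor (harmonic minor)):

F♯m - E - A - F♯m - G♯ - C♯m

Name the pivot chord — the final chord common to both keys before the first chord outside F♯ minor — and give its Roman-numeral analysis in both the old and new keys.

F♯m — i in F♯ minor, iv in C♯ minor

Chords diatonic to F♯ minor: F♯m, G♯dim, A, Bm, C♯m, D, E.
Reading the progression, the first chord not in that set is G♯, so the modulation leaves F♯ minor there.
The chord immediately before G♯ is F♯m, which is diatonic to both keys: i in F♯ minor and iv in C♯ minor.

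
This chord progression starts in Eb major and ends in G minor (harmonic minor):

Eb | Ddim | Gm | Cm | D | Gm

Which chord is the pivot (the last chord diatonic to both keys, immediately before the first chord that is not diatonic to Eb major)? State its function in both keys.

Cm — vi in Eb major, iv in G minor

Chords diatonic to Eb major: Eb, Fm, Gm, Ab, Bb, Cm, Ddim.
Reading the progression, the first chord not in that set is D, so the modulation leaves Eb major there.
The chord immediately before D is Cm, which is diatonic to both keys: vi in Eb major and iv in G minor.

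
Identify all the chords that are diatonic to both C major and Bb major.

Dm, F

Triads in C major: C (I), Dm (ii), Em (iii), F (IV), G (V), Am (vi), Bdim (vii°).
Triads in Bb major: Bb (I), Cm (ii), Dm (iii), Eb (IV), F (V), Gm (vi), Adim (vii°).
Shared triads with their functions: Dm (ii in C major, iii in Bb major); F (IV in C major, V in Bb major).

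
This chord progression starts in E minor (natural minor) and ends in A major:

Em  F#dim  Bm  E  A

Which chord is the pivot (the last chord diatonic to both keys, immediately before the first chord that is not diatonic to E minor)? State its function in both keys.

Chords diatonic to E minor: Em, F#dim, G, Am, Bm, C, D.
Reading the progression, the first chord not in that set is E, so the modulation leaves E minor there.
The chord immediately before E is Bm, which is diatonic to both keys: v in E minor and ii in A major.

Bm — v in E minor, ii in A major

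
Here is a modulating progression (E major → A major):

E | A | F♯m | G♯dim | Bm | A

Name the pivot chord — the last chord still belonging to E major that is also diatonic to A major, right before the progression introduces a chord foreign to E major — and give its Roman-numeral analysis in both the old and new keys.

Chords diatonic to E major: E, F♯m, G♯m, A, B, C♯m, D♯dim.
Reading the progression, the first chord not in that set is G♯dim, so the modulation leaves E major there.
The chord immediately before G♯dim is F♯m, which is diatonic to both keys: ii in E major and vi in A major.

F♯m — ii in E major, vi in A major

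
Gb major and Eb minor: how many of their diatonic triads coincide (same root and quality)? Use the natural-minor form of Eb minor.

Diatonic triads of Gb major: Gb (I), Abm (ii), Bbm (iii), Cb (IV), Db (V), Ebm (vi), Fdim (vii°).
Diatonic triads of Eb minor (natural minor): Ebm (i), Fdim (ii°), Gb (III), Abm (iv), Bbm (v), Cb (VI), Db (VII).
Matching root and quality in both lists: Gb, Abm, Bbm, Cb, Db, Ebm, Fdim.
That gives 7 common triads.

7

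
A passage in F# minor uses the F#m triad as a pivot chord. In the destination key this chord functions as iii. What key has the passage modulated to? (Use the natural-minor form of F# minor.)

D major

The numeral iii denotes a minor triad on scale degree 3. With F# on degree 3, the tonic of the new key is D.
Degree 3 carries a minor triad in major keys, so the destination is D major.
Check: the diatonic triads of D major are D (I), Em (ii), F#m (iii), G (IV), A (V), Bm (vi), C#dim (vii°) — F#m is indeed iii.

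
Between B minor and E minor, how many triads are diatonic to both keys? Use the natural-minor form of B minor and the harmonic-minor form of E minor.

Diatonic triads of B minor (natural minor): Bm (i), C#dim (ii°), D (III), Em (iv), F#m (v), G (VI), A (VII).
Diatonic triads of E minor (harmonic minor): Em (i), F#dim (ii°), Gaug (III+), Am (iv), B (V), C (VI), D#dim (vii°).
Matching root and quality in both lists: Em.
That gives 1 common triad.

1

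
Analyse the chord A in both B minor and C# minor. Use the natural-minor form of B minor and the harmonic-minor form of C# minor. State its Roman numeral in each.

The scale of B minor (natural minor) is B C# D E F# G A; A is degree 7, and the triad built there (A-C#-E) is major, so it is VII.
The scale of C# minor (harmonic minor) is C# D# E F# G# A B#; A is degree 6, and the triad built there (A-C#-E) is major, so it is VI.

VII in B minor; VI in C# minor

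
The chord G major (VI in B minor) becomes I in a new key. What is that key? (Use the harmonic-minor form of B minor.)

The numeral I denotes a major triad on scale degree 1. With G on degree 1, the tonic of the new key is G.
Degree 1 carries a major triad in major keys, so the destination is G major.
Check: the diatonic triads of G major are G (I), Am (ii), Bm (iii), C (IV), D (V), Em (vi), F#dim (vii°) — G major is indeed I.

G major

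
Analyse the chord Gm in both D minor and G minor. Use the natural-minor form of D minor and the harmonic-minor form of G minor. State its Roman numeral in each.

The scale of D minor (natural minor) is D E F G A Bb C; G is degree 4, and the triad built there (G-Bb-D) is minor, so it is iv.
The scale of G minor (harmonic minor) is G A Bb C D Eb F#; G is degree 1, and the triad built there (G-Bb-D) is minor, so it is i.

iv in D minor; i in G minor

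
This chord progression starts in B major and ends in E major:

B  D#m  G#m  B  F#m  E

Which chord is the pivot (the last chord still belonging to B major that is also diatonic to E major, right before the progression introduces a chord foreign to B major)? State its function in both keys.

Chords diatonic to B major: B, C#m, D#m, E, F#, G#m, A#dim.
Reading the progression, the first chord not in that set is F#m, so the modulation leaves B major there.
The chord immediately before F#m is B, which is diatonic to both keys: I in B major and V in E major.

B — I in B major, V in E major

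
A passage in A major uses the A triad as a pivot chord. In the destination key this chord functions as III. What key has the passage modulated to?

The numeral III denotes a major triad on scale degree 3. With A on degree 3, the tonic of the new key is F#.
Degree 3 carries a major triad in natural-minor keys, so the destination is F# minor.
Check: the diatonic triads of F# minor (natural minor) are F#m (i), G#dim (ii°), A (III), Bm (iv), C#m (v), D (VI), E (VII) — A is indeed III.

F# minor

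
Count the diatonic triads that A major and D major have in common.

Diatonic triads of A major: A (I), Bm (ii), C♯m (iii), D (IV), E (V), F♯m (vi), G♯dim (vii°).
Diatonic triads of D major: D (I), Em (ii), F♯m (iii), G (IV), A (V), Bm (vi), C♯dim (vii°).
Matching root and quality in both lists: A, Bm, D, F♯m.
That gives 4 common triads.

4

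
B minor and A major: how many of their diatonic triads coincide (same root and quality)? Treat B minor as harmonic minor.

Diatonic triads of B minor (harmonic minor): B minor (i), C# diminished (ii°), D augmented (III+), E minor (iv), F# major (V), G major (VI), A# diminished (vii°).
Diatonic triads of A major: A major (I), B minor (ii), C# minor (iii), D major (IV), E major (V), F# minor (vi), G# diminished (vii°).
Matching root and quality in both lists: B minor.
That gives 1 common triad.

1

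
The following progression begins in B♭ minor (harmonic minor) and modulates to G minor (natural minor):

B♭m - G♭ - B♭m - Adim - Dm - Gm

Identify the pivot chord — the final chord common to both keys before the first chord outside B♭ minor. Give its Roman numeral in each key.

Chords diatonic to B♭ minor: B♭m, Cdim, D♭aug, E♭m, F, G♭, Adim.
Reading the progression, the first chord not in that set is Dm, so the modulation leaves B♭ minor there.
The chord immediately before Dm is Adim, which is diatonic to both keys: vii° in B♭ minor and ii° in G minor.

Adim — vii° in B♭ minor, ii° in G minor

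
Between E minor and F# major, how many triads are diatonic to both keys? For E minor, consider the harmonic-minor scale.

1

Diatonic triads of E minor (harmonic minor): Em (i), F#dim (ii°), Gaug (III+), Am (iv), B (V), C (VI), D#dim (vii°).
Diatonic triads of F# major: F# (I), G#m (ii), A#m (iii), B (IV), C# (V), D#m (vi), E#dim (vii°).
Matching root and quality in both lists: B.
That gives 1 common triad.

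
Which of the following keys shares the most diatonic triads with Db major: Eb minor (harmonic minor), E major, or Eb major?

Triads of Db major: Db major (I), Eb minor (ii), F minor (iii), Gb major (IV), Ab major (V), Bb minor (vi), C diminished (vii°).
Eb minor (harmonic minor) shares 1: Ebm.
E major shares 0: none.
Eb major shares 2: Fm, Ab.
The most common triads (2) are shared with Eb major.

Eb major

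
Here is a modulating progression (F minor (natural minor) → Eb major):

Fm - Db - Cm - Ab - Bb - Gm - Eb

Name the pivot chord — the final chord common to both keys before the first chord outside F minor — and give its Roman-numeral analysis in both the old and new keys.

Chords diatonic to F minor: Fm, Gdim, Ab, Bbm, Cm, Db, Eb.
Reading the progression, the first chord not in that set is Bb, so the modulation leaves F minor there.
The chord immediately before Bb is Ab, which is diatonic to both keys: III in F minor and IV in Eb major.

Ab — III in F minor, IV in Eb major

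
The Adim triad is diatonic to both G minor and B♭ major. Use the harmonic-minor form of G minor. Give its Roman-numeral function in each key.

The scale of G minor (harmonic minor) is G A B♭ C D E♭ F♯; A is degree 2, and the triad built there (A-C-E♭) is diminished, so it is ii°.
The scale of B♭ major is B♭ C D E♭ F G A; A is degree 7, and the triad built there (A-C-E♭) is diminished, so it is vii°.

ii° in G minor; vii° in B♭ major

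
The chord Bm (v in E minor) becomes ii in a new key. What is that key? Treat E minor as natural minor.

The numeral ii denotes a minor triad on scale degree 2. With B on degree 2, the tonic of the new key is A.
Degree 2 carries a minor triad in major keys, so the destination is A major.
Check: the diatonic triads of A major are A (I), Bm (ii), C#m (iii), D (IV), E (V), F#m (vi), G#dim (vii°) — Bm is indeed ii.

A major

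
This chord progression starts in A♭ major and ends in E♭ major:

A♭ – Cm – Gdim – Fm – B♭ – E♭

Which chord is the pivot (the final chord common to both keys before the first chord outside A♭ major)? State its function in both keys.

Chords diatonic to A♭ major: A♭, B♭m, Cm, D♭, E♭, Fm, Gdim.
Reading the progression, the first chord not in that set is B♭, so the modulation leaves A♭ major there.
The chord immediately before B♭ is Fm, which is diatonic to both keys: vi in A♭ major and ii in E♭ major.

Fm — vi in A♭ major, ii in E♭ major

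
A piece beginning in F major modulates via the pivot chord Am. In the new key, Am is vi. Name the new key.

The numeral vi denotes a minor triad on scale degree 6. With A on degree 6, the tonic of the new key is C.
Degree 6 carries a minor triad in major keys, so the destination is C major.
Check: the diatonic triads of C major are C (I), Dm (ii), Em (iii), F (IV), G (V), Am (vi), Bdim (vii°) — Am is indeed vi.

C major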